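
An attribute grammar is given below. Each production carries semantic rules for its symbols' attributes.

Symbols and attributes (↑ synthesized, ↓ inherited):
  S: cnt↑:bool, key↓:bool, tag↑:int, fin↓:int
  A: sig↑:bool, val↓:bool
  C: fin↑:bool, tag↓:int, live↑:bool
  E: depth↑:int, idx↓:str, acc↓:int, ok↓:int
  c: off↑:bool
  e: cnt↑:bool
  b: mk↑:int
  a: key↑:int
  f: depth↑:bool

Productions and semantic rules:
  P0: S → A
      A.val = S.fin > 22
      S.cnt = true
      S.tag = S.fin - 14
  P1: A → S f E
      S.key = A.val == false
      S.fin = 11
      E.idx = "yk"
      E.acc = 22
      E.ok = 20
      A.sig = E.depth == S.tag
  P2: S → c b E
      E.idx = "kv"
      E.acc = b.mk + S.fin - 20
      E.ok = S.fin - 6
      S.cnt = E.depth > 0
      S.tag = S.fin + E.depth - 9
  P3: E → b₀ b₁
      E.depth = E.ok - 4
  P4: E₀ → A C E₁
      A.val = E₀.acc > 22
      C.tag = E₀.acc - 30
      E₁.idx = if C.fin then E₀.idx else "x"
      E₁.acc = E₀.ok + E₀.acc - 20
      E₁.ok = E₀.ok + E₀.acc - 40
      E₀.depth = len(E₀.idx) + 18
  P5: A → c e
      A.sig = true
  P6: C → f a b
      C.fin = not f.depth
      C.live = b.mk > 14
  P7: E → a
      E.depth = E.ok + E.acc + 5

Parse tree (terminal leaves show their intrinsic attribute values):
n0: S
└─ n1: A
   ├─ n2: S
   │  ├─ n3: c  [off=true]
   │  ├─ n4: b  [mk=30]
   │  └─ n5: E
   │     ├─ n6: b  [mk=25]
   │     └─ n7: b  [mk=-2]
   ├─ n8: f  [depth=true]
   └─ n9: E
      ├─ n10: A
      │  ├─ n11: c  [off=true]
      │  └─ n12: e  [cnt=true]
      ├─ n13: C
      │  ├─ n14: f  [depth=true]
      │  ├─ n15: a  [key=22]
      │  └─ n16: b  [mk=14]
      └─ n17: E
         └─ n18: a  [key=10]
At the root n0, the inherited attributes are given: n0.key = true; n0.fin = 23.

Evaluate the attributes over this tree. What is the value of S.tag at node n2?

3

1. n0.key = true  [given at root]
2. n0.fin = 23  [given at root]
3. n1.val = true  [S.fin > 22]
4. n2.key = false  [A.val == false]
5. n2.fin = 11  [11]
6. n3.off = true  [terminal]
7. n4.mk = 30  [terminal]
8. n5.idx = "kv"  ["kv"]
9. n5.acc = 21  [b.mk + S.fin - 20]
10. n5.ok = 5  [S.fin - 6]
11. n6.mk = 25  [terminal]
12. n7.mk = -2  [terminal]
13. n5.depth = 1  [E.ok - 4]
14. n2.cnt = true  [E.depth > 0]
15. n2.tag = 3  [S.fin + E.depth - 9]
16. n8.depth = true  [terminal]
17. n9.idx = "yk"  ["yk"]
18. n9.acc = 22  [22]
19. n9.ok = 20  [20]
20. n10.val = false  [E₀.acc > 22]
21. n11.off = true  [terminal]
22. n12.cnt = true  [terminal]
23. n10.sig = true  [true]
24. n13.tag = -8  [E₀.acc - 30]
25. n14.depth = true  [terminal]
26. n15.key = 22  [terminal]
27. n16.mk = 14  [terminal]
28. n13.fin = false  [not f.depth]
29. n13.live = false  [b.mk > 14]
30. n17.idx = "x"  [if C.fin then E₀.idx else "x"]
31. n17.acc = 22  [E₀.ok + E₀.acc - 20]
32. n17.ok = 2  [E₀.ok + E₀.acc - 40]
33. n18.key = 10  [terminal]
34. n17.depth = 29  [E.ok + E.acc + 5]
35. n9.depth = 20  [len(E₀.idx) + 18]
36. n1.sig = false  [E.depth == S.tag]
37. n0.cnt = true  [true]
38. n0.tag = 9  [S.fin - 14]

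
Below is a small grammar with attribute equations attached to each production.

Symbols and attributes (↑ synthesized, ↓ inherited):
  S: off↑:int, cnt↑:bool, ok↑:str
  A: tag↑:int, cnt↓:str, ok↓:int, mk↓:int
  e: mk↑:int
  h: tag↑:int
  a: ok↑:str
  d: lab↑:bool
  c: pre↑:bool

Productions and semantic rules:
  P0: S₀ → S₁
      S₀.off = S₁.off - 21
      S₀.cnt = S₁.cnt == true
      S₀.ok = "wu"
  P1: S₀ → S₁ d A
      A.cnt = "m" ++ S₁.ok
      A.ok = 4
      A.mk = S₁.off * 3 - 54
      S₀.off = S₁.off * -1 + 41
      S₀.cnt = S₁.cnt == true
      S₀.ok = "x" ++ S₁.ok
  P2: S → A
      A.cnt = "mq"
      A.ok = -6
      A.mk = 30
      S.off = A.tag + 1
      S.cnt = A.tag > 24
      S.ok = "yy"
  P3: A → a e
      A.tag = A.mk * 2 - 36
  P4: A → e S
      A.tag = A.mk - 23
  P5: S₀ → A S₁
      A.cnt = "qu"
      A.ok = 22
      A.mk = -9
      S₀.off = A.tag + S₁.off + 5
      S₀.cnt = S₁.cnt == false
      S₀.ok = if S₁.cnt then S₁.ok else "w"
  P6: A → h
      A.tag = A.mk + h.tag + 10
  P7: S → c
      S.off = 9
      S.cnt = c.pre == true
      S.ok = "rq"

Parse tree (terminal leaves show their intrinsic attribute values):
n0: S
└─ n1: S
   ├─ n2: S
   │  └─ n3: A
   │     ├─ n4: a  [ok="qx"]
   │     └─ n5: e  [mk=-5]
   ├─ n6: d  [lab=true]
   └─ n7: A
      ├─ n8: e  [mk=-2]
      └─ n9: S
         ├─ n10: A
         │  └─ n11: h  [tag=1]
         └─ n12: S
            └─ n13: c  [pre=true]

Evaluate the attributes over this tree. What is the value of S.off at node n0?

1. n3.cnt = "mq"  ["mq"]
2. n3.ok = -6  [-6]
3. n3.mk = 30  [30]
4. n4.ok = "qx"  [terminal]
5. n5.mk = -5  [terminal]
6. n3.tag = 24  [A.mk * 2 - 36]
7. n2.off = 25  [A.tag + 1]
8. n2.cnt = false  [A.tag > 24]
9. n2.ok = "yy"  ["yy"]
10. n6.lab = true  [terminal]
11. n7.cnt = "myy"  ["m" ++ S₁.ok]
12. n7.ok = 4  [4]
13. n7.mk = 21  [S₁.off * 3 - 54]
14. n8.mk = -2  [terminal]
15. n10.cnt = "qu"  ["qu"]
16. n10.ok = 22  [22]
17. n10.mk = -9  [-9]
18. n11.tag = 1  [terminal]
19. n10.tag = 2  [A.mk + h.tag + 10]
20. n13.pre = true  [terminal]
21. n12.off = 9  [9]
22. n12.cnt = true  [c.pre == true]
23. n12.ok = "rq"  ["rq"]
24. n9.off = 16  [A.tag + S₁.off + 5]
25. n9.cnt = false  [S₁.cnt == false]
26. n9.ok = "rq"  [if S₁.cnt then S₁.ok else "w"]
27. n7.tag = -2  [A.mk - 23]
28. n1.off = 16  [S₁.off * -1 + 41]
29. n1.cnt = false  [S₁.cnt == true]
30. n1.ok = "xyy"  ["x" ++ S₁.ok]
31. n0.off = -5  [S₁.off - 21]
32. n0.cnt = false  [S₁.cnt == true]
33. n0.ok = "wu"  ["wu"]

-5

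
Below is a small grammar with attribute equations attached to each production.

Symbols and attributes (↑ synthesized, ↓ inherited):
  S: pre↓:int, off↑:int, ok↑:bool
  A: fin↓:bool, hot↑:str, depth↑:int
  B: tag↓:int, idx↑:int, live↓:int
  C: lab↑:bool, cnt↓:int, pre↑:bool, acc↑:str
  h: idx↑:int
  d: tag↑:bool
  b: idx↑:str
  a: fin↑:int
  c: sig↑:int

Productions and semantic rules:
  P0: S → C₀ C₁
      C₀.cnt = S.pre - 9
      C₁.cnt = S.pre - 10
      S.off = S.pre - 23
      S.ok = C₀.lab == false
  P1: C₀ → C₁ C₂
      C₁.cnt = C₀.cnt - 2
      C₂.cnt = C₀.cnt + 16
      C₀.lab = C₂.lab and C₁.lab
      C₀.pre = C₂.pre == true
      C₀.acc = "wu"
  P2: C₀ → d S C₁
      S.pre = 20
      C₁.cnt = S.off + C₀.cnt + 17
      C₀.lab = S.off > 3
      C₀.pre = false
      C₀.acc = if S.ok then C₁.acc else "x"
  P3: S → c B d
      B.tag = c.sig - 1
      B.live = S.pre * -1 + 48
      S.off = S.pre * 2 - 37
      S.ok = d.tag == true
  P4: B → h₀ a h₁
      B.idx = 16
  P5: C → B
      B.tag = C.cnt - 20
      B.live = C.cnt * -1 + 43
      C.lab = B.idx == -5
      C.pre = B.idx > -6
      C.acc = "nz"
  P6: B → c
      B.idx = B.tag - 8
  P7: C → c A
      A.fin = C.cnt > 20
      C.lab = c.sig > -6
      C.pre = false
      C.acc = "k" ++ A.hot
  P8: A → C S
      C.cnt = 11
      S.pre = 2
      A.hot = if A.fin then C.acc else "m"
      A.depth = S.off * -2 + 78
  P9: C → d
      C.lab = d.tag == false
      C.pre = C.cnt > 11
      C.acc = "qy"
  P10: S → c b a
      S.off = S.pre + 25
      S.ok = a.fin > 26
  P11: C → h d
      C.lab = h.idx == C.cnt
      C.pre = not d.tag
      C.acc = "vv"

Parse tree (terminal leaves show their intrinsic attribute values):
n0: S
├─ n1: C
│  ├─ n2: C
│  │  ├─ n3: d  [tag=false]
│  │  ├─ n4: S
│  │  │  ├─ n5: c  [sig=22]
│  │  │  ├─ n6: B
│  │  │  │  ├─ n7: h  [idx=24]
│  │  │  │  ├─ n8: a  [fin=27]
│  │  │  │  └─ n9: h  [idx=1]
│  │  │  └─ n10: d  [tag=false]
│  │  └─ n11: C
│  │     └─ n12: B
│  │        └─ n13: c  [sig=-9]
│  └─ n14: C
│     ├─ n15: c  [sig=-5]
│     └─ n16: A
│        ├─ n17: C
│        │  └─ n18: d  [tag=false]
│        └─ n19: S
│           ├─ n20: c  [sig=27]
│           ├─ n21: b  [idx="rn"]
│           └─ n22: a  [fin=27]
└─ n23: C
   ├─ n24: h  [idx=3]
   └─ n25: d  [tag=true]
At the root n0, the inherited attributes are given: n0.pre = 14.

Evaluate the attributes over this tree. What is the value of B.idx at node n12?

-5

1. n0.pre = 14  [given at root]
2. n1.cnt = 5  [S.pre - 9]
3. n2.cnt = 3  [C₀.cnt - 2]
4. n3.tag = false  [terminal]
5. n4.pre = 20  [20]
6. n5.sig = 22  [terminal]
7. n6.tag = 21  [c.sig - 1]
8. n6.live = 28  [S.pre * -1 + 48]
9. n7.idx = 24  [terminal]
10. n8.fin = 27  [terminal]
11. n9.idx = 1  [terminal]
12. n6.idx = 16  [16]
13. n10.tag = false  [terminal]
14. n4.off = 3  [S.pre * 2 - 37]
15. n4.ok = false  [d.tag == true]
16. n11.cnt = 23  [S.off + C₀.cnt + 17]
17. n12.tag = 3  [C.cnt - 20]
18. n12.live = 20  [C.cnt * -1 + 43]
19. n13.sig = -9  [terminal]
20. n12.idx = -5  [B.tag - 8]
21. n11.lab = true  [B.idx == -5]
22. n11.pre = true  [B.idx > -6]
23. n11.acc = "nz"  ["nz"]
24. n2.lab = false  [S.off > 3]
25. n2.pre = false  [false]
26. n2.acc = "x"  [if S.ok then C₁.acc else "x"]
27. n14.cnt = 21  [C₀.cnt + 16]
28. n15.sig = -5  [terminal]
29. n16.fin = true  [C.cnt > 20]
30. n17.cnt = 11  [11]
31. n18.tag = false  [terminal]
32. n17.lab = true  [d.tag == false]
33. n17.pre = false  [C.cnt > 11]
34. n17.acc = "qy"  ["qy"]
35. n19.pre = 2  [2]
36. n20.sig = 27  [terminal]
37. n21.idx = "rn"  [terminal]
38. n22.fin = 27  [terminal]
39. n19.off = 27  [S.pre + 25]
40. n19.ok = true  [a.fin > 26]
41. n16.hot = "qy"  [if A.fin then C.acc else "m"]
42. n16.depth = 24  [S.off * -2 + 78]
43. n14.lab = true  [c.sig > -6]
44. n14.pre = false  [false]
45. n14.acc = "kqy"  ["k" ++ A.hot]
46. n1.lab = false  [C₂.lab and C₁.lab]
47. n1.pre = false  [C₂.pre == true]
48. n1.acc = "wu"  ["wu"]
49. n23.cnt = 4  [S.pre - 10]
50. n24.idx = 3  [terminal]
51. n25.tag = true  [terminal]
52. n23.lab = false  [h.idx == C.cnt]
53. n23.pre = false  [not d.tag]
54. n23.acc = "vv"  ["vv"]
55. n0.off = -9  [S.pre - 23]
56. n0.ok = true  [C₀.lab == false]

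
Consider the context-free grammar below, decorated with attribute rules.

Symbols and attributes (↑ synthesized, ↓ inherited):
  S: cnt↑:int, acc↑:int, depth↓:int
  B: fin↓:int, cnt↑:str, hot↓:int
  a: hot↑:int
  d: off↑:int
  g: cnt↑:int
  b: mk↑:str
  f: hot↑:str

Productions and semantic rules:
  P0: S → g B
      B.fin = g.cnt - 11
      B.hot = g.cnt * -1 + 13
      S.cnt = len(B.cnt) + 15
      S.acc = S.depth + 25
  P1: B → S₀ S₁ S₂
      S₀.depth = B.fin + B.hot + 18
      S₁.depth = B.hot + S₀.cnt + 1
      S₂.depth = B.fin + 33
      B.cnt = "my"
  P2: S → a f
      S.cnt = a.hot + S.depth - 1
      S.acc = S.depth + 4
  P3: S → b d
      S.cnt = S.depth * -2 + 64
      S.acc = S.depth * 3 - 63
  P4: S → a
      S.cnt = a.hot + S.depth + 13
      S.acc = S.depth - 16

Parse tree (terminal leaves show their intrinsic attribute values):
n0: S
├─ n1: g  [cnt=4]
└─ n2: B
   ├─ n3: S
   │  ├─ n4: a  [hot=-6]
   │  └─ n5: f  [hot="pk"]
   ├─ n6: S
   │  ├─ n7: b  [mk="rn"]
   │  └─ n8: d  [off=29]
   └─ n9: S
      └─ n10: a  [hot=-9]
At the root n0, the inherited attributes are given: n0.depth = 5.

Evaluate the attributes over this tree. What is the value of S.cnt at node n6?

1. n0.depth = 5  [given at root]
2. n1.cnt = 4  [terminal]
3. n2.fin = -7  [g.cnt - 11]
4. n2.hot = 9  [g.cnt * -1 + 13]
5. n3.depth = 20  [B.fin + B.hot + 18]
6. n4.hot = -6  [terminal]
7. n5.hot = "pk"  [terminal]
8. n3.cnt = 13  [a.hot + S.depth - 1]
9. n3.acc = 24  [S.depth + 4]
10. n6.depth = 23  [B.hot + S₀.cnt + 1]
11. n7.mk = "rn"  [terminal]
12. n8.off = 29  [terminal]
13. n6.cnt = 18  [S.depth * -2 + 64]
14. n6.acc = 6  [S.depth * 3 - 63]
15. n9.depth = 26  [B.fin + 33]
16. n10.hot = -9  [terminal]
17. n9.cnt = 30  [a.hot + S.depth + 13]
18. n9.acc = 10  [S.depth - 16]
19. n2.cnt = "my"  ["my"]
20. n0.cnt = 17  [len(B.cnt) + 15]
21. n0.acc = 30  [S.depth + 25]

18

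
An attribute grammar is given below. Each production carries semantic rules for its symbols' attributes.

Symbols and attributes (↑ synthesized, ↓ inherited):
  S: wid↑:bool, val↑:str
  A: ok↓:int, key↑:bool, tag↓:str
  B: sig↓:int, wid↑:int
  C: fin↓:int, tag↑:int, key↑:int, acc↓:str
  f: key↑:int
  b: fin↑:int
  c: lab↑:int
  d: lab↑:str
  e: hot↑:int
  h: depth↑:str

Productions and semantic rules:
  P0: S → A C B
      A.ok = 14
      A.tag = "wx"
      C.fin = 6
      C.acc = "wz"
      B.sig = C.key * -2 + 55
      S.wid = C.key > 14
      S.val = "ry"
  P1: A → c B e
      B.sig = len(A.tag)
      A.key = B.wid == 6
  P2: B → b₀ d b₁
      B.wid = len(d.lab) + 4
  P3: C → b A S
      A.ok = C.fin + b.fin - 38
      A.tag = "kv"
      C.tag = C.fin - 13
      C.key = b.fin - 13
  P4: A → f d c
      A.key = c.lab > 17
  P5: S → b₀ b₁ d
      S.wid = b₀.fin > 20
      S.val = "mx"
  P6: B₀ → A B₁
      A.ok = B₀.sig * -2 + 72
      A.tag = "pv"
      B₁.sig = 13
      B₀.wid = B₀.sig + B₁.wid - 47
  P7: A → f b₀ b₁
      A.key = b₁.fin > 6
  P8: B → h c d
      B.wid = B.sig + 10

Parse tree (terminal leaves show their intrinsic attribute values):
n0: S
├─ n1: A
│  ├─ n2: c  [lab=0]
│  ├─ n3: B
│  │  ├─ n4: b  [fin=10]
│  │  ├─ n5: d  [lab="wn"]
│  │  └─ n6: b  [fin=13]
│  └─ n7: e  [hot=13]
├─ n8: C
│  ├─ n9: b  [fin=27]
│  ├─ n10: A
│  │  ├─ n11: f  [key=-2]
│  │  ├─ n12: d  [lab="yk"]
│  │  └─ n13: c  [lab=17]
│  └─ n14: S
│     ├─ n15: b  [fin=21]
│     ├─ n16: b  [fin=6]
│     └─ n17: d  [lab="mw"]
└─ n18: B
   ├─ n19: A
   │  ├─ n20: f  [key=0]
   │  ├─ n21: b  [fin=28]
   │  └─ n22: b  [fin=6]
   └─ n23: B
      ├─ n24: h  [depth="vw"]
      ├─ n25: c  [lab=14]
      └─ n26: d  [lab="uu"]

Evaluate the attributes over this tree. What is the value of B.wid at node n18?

1. n1.ok = 14  [14]
2. n1.tag = "wx"  ["wx"]
3. n2.lab = 0  [terminal]
4. n3.sig = 2  [len(A.tag)]
5. n4.fin = 10  [terminal]
6. n5.lab = "wn"  [terminal]
7. n6.fin = 13  [terminal]
8. n3.wid = 6  [len(d.lab) + 4]
9. n7.hot = 13  [terminal]
10. n1.key = true  [B.wid == 6]
11. n8.fin = 6  [6]
12. n8.acc = "wz"  ["wz"]
13. n9.fin = 27  [terminal]
14. n10.ok = -5  [C.fin + b.fin - 38]
15. n10.tag = "kv"  ["kv"]
16. n11.key = -2  [terminal]
17. n12.lab = "yk"  [terminal]
18. n13.lab = 17  [terminal]
19. n10.key = false  [c.lab > 17]
20. n15.fin = 21  [terminal]
21. n16.fin = 6  [terminal]
22. n17.lab = "mw"  [terminal]
23. n14.wid = true  [b₀.fin > 20]
24. n14.val = "mx"  ["mx"]
25. n8.tag = -7  [C.fin - 13]
26. n8.key = 14  [b.fin - 13]
27. n18.sig = 27  [C.key * -2 + 55]
28. n19.ok = 18  [B₀.sig * -2 + 72]
29. n19.tag = "pv"  ["pv"]
30. n20.key = 0  [terminal]
31. n21.fin = 28  [terminal]
32. n22.fin = 6  [terminal]
33. n19.key = false  [b₁.fin > 6]
34. n23.sig = 13  [13]
35. n24.depth = "vw"  [terminal]
36. n25.lab = 14  [terminal]
37. n26.lab = "uu"  [terminal]
38. n23.wid = 23  [B.sig + 10]
39. n18.wid = 3  [B₀.sig + B₁.wid - 47]
40. n0.wid = false  [C.key > 14]
41. n0.val = "ry"  ["ry"]

3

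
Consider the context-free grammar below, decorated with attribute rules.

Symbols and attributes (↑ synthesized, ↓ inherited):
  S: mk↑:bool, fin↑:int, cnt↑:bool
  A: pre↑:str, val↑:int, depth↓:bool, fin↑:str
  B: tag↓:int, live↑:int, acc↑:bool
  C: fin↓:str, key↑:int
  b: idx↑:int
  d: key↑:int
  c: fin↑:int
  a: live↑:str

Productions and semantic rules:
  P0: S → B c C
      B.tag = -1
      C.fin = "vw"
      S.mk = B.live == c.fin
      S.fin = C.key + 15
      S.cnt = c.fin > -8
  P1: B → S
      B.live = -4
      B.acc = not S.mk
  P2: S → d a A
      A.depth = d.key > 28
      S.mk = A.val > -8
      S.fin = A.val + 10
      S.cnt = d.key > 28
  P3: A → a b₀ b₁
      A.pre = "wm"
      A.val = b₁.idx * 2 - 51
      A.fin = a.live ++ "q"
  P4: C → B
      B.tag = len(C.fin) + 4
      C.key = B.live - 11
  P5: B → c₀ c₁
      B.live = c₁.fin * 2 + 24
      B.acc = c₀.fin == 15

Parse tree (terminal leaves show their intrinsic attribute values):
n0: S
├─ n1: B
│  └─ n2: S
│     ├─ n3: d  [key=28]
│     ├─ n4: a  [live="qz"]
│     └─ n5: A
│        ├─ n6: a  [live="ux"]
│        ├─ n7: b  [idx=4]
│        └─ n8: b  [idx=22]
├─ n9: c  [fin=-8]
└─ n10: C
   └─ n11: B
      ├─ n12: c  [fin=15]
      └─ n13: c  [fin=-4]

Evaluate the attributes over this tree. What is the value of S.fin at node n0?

1. n1.tag = -1  [-1]
2. n3.key = 28  [terminal]
3. n4.live = "qz"  [terminal]
4. n5.depth = false  [d.key > 28]
5. n6.live = "ux"  [terminal]
6. n7.idx = 4  [terminal]
7. n8.idx = 22  [terminal]
8. n5.pre = "wm"  ["wm"]
9. n5.val = -7  [b₁.idx * 2 - 51]
10. n5.fin = "uxq"  [a.live ++ "q"]
11. n2.mk = true  [A.val > -8]
12. n2.fin = 3  [A.val + 10]
13. n2.cnt = false  [d.key > 28]
14. n1.live = -4  [-4]
15. n1.acc = false  [not S.mk]
16. n9.fin = -8  [terminal]
17. n10.fin = "vw"  ["vw"]
18. n11.tag = 6  [len(C.fin) + 4]
19. n12.fin = 15  [terminal]
20. n13.fin = -4  [terminal]
21. n11.live = 16  [c₁.fin * 2 + 24]
22. n11.acc = true  [c₀.fin == 15]
23. n10.key = 5  [B.live - 11]
24. n0.mk = false  [B.live == c.fin]
25. n0.fin = 20  [C.key + 15]
26. n0.cnt = false  [c.fin > -8]

20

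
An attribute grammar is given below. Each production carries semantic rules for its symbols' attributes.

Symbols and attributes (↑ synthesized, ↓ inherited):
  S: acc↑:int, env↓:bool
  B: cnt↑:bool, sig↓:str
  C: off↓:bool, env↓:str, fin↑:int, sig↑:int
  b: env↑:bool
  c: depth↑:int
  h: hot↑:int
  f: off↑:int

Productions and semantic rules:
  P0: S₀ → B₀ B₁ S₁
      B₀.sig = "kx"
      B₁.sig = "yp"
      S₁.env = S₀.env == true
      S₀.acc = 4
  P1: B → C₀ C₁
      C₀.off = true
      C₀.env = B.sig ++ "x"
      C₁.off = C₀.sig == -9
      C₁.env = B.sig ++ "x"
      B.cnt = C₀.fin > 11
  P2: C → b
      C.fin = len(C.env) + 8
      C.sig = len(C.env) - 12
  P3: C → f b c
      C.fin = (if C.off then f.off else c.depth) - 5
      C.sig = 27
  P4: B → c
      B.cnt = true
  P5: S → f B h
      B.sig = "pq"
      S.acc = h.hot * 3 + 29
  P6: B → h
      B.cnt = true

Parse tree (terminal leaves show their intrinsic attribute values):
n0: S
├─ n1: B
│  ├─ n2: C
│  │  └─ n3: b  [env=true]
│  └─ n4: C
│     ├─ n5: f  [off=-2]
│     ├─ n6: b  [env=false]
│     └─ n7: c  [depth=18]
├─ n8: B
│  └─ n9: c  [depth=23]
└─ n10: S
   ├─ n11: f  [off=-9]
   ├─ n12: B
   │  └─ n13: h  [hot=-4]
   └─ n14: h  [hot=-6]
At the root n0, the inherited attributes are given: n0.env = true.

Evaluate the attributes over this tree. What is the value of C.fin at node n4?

-7

1. n0.env = true  [given at root]
2. n1.sig = "kx"  ["kx"]
3. n2.off = true  [true]
4. n2.env = "kxx"  [B.sig ++ "x"]
5. n3.env = true  [terminal]
6. n2.fin = 11  [len(C.env) + 8]
7. n2.sig = -9  [len(C.env) - 12]
8. n4.off = true  [C₀.sig == -9]
9. n4.env = "kxx"  [B.sig ++ "x"]
10. n5.off = -2  [terminal]
11. n6.env = false  [terminal]
12. n7.depth = 18  [terminal]
13. n4.fin = -7  [(if C.off then f.off else c.depth) - 5]
14. n4.sig = 27  [27]
15. n1.cnt = false  [C₀.fin > 11]
16. n8.sig = "yp"  ["yp"]
17. n9.depth = 23  [terminal]
18. n8.cnt = true  [true]
19. n10.env = true  [S₀.env == true]
20. n11.off = -9  [terminal]
21. n12.sig = "pq"  ["pq"]
22. n13.hot = -4  [terminal]
23. n12.cnt = true  [true]
24. n14.hot = -6  [terminal]
25. n10.acc = 11  [h.hot * 3 + 29]
26. n0.acc = 4  [4]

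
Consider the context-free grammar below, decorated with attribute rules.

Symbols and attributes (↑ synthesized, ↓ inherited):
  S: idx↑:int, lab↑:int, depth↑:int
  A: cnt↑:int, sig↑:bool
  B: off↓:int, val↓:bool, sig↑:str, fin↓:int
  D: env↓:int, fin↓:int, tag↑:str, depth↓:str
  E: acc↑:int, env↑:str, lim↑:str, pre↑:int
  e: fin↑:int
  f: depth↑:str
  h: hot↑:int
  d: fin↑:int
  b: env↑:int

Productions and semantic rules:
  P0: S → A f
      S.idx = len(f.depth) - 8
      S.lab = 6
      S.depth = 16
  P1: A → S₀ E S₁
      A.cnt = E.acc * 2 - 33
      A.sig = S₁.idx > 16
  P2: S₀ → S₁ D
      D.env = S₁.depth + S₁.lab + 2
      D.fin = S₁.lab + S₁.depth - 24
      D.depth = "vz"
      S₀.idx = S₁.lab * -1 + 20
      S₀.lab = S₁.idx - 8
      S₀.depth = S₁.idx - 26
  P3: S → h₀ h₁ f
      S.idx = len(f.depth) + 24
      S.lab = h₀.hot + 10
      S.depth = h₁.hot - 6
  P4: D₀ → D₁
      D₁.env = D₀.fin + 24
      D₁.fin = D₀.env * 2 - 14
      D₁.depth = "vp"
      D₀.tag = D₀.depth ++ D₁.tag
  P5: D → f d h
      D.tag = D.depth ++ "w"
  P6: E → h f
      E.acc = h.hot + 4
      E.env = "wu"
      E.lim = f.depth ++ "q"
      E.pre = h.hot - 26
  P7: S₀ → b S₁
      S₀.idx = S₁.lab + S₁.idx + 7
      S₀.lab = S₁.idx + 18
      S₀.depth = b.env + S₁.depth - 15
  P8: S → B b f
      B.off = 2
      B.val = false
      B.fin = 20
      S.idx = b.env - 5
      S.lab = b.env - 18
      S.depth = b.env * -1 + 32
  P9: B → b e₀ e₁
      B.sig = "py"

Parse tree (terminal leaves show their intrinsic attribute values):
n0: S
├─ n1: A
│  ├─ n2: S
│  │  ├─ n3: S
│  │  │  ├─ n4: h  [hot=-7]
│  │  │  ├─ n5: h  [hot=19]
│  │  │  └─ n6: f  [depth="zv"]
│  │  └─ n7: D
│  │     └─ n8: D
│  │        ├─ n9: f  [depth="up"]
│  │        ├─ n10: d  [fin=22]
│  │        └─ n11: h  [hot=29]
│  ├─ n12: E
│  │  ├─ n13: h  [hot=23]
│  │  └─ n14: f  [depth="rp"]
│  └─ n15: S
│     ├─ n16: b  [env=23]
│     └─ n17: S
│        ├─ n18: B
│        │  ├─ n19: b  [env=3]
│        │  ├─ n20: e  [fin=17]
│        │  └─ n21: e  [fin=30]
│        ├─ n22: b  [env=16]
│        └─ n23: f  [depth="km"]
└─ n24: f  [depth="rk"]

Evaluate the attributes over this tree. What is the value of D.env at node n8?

16

1. n4.hot = -7  [terminal]
2. n5.hot = 19  [terminal]
3. n6.depth = "zv"  [terminal]
4. n3.idx = 26  [len(f.depth) + 24]
5. n3.lab = 3  [h₀.hot + 10]
6. n3.depth = 13  [h₁.hot - 6]
7. n7.env = 18  [S₁.depth + S₁.lab + 2]
8. n7.fin = -8  [S₁.lab + S₁.depth - 24]
9. n7.depth = "vz"  ["vz"]
10. n8.env = 16  [D₀.fin + 24]
11. n8.fin = 22  [D₀.env * 2 - 14]
12. n8.depth = "vp"  ["vp"]
13. n9.depth = "up"  [terminal]
14. n10.fin = 22  [terminal]
15. n11.hot = 29  [terminal]
16. n8.tag = "vpw"  [D.depth ++ "w"]
17. n7.tag = "vzvpw"  [D₀.depth ++ D₁.tag]
18. n2.idx = 17  [S₁.lab * -1 + 20]
19. n2.lab = 18  [S₁.idx - 8]
20. n2.depth = 0  [S₁.idx - 26]
21. n13.hot = 23  [terminal]
22. n14.depth = "rp"  [terminal]
23. n12.acc = 27  [h.hot + 4]
24. n12.env = "wu"  ["wu"]
25. n12.lim = "rpq"  [f.depth ++ "q"]
26. n12.pre = -3  [h.hot - 26]
27. n16.env = 23  [terminal]
28. n18.off = 2  [2]
29. n18.val = false  [false]
30. n18.fin = 20  [20]
31. n19.env = 3  [terminal]
32. n20.fin = 17  [terminal]
33. n21.fin = 30  [terminal]
34. n18.sig = "py"  ["py"]
35. n22.env = 16  [terminal]
36. n23.depth = "km"  [terminal]
37. n17.idx = 11  [b.env - 5]
38. n17.lab = -2  [b.env - 18]
39. n17.depth = 16  [b.env * -1 + 32]
40. n15.idx = 16  [S₁.lab + S₁.idx + 7]
41. n15.lab = 29  [S₁.idx + 18]
42. n15.depth = 24  [b.env + S₁.depth - 15]
43. n1.cnt = 21  [E.acc * 2 - 33]
44. n1.sig = false  [S₁.idx > 16]
45. n24.depth = "rk"  [terminal]
46. n0.idx = -6  [len(f.depth) - 8]
47. n0.lab = 6  [6]
48. n0.depth = 16  [16]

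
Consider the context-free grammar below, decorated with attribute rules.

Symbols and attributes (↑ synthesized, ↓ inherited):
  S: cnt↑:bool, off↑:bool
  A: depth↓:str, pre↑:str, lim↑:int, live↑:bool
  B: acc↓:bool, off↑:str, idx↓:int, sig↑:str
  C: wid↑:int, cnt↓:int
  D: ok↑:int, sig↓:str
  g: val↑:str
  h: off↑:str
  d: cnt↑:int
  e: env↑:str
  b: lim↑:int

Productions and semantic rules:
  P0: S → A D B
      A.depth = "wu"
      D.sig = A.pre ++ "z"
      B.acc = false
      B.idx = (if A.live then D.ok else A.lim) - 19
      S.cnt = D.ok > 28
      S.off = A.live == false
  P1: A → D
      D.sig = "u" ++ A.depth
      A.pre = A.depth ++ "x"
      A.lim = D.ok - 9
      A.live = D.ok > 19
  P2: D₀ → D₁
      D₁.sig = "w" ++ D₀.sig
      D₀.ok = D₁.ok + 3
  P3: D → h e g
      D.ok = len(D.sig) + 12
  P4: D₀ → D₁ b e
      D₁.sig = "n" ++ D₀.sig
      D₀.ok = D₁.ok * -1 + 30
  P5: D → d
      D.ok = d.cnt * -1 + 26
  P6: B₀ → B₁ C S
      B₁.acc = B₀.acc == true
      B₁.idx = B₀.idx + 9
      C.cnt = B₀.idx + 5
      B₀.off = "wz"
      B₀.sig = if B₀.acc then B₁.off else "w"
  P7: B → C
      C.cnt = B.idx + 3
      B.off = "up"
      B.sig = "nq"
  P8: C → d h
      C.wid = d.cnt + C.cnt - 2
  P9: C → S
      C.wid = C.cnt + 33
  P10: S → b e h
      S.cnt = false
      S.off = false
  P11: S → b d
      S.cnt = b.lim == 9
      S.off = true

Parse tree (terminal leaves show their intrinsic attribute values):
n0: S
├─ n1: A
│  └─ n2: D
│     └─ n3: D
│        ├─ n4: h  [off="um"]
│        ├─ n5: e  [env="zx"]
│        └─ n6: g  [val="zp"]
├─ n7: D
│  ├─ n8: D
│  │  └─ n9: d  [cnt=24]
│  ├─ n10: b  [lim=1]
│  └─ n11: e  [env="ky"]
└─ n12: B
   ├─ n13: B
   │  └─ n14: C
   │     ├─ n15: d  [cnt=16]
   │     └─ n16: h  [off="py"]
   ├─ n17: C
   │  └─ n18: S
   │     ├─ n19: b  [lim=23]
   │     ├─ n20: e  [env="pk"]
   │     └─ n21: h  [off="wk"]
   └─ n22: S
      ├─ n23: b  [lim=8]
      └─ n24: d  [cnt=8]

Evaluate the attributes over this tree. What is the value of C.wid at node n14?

1. n1.depth = "wu"  ["wu"]
2. n2.sig = "uwu"  ["u" ++ A.depth]
3. n3.sig = "wuwu"  ["w" ++ D₀.sig]
4. n4.off = "um"  [terminal]
5. n5.env = "zx"  [terminal]
6. n6.val = "zp"  [terminal]
7. n3.ok = 16  [len(D.sig) + 12]
8. n2.ok = 19  [D₁.ok + 3]
9. n1.pre = "wux"  [A.depth ++ "x"]
10. n1.lim = 10  [D.ok - 9]
11. n1.live = false  [D.ok > 19]
12. n7.sig = "wuxz"  [A.pre ++ "z"]
13. n8.sig = "nwuxz"  ["n" ++ D₀.sig]
14. n9.cnt = 24  [terminal]
15. n8.ok = 2  [d.cnt * -1 + 26]
16. n10.lim = 1  [terminal]
17. n11.env = "ky"  [terminal]
18. n7.ok = 28  [D₁.ok * -1 + 30]
19. n12.acc = false  [false]
20. n12.idx = -9  [(if A.live then D.ok else A.lim) - 19]
21. n13.acc = false  [B₀.acc == true]
22. n13.idx = 0  [B₀.idx + 9]
23. n14.cnt = 3  [B.idx + 3]
24. n15.cnt = 16  [terminal]
25. n16.off = "py"  [terminal]
26. n14.wid = 17  [d.cnt + C.cnt - 2]
27. n13.off = "up"  ["up"]
28. n13.sig = "nq"  ["nq"]
29. n17.cnt = -4  [B₀.idx + 5]
30. n19.lim = 23  [terminal]
31. n20.env = "pk"  [terminal]
32. n21.off = "wk"  [terminal]
33. n18.cnt = false  [false]
34. n18.off = false  [false]
35. n17.wid = 29  [C.cnt + 33]
36. n23.lim = 8  [terminal]
37. n24.cnt = 8  [terminal]
38. n22.cnt = false  [b.lim == 9]
39. n22.off = true  [true]
40. n12.off = "wz"  ["wz"]
41. n12.sig = "w"  [if B₀.acc then B₁.off else "w"]
42. n0.cnt = false  [D.ok > 28]
43. n0.off = true  [A.live == false]

17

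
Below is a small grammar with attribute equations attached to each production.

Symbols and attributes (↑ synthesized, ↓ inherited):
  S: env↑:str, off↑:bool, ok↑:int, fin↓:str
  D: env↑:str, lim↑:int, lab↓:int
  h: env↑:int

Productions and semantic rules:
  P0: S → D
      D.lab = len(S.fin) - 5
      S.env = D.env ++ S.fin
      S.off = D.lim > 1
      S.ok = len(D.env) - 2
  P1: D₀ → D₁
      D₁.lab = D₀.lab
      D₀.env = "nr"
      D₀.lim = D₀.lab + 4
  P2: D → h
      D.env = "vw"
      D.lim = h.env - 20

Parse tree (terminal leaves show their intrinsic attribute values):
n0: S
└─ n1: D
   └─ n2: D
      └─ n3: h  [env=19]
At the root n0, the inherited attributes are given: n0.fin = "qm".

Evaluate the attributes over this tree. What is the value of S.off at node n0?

false

1. n0.fin = "qm"  [given at root]
2. n1.lab = -3  [len(S.fin) - 5]
3. n2.lab = -3  [D₀.lab]
4. n3.env = 19  [terminal]
5. n2.env = "vw"  ["vw"]
6. n2.lim = -1  [h.env - 20]
7. n1.env = "nr"  ["nr"]
8. n1.lim = 1  [D₀.lab + 4]
9. n0.env = "nrqm"  [D.env ++ S.fin]
10. n0.off = false  [D.lim > 1]
11. n0.ok = 0  [len(D.env) - 2]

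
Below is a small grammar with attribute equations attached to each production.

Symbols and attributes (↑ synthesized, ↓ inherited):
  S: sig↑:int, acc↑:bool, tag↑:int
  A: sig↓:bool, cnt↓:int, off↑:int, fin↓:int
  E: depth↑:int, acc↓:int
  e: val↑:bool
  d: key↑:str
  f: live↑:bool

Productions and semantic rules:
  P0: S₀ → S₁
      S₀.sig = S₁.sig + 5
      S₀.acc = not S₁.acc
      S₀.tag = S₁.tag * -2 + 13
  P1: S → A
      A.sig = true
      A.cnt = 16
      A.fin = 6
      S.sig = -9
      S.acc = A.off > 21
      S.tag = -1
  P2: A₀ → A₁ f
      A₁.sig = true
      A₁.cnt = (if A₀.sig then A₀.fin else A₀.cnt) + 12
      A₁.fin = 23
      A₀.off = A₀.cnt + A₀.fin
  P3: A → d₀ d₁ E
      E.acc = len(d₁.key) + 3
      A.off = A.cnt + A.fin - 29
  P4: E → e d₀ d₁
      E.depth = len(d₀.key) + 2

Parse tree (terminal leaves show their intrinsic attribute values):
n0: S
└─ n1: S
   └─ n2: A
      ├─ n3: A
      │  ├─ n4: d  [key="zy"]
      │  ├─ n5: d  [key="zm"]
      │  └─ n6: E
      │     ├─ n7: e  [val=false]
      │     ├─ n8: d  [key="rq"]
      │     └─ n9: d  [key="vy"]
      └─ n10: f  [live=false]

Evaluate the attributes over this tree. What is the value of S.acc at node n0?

false

1. n2.sig = true  [true]
2. n2.cnt = 16  [16]
3. n2.fin = 6  [6]
4. n3.sig = true  [true]
5. n3.cnt = 18  [(if A₀.sig then A₀.fin else A₀.cnt) + 12]
6. n3.fin = 23  [23]
7. n4.key = "zy"  [terminal]
8. n5.key = "zm"  [terminal]
9. n6.acc = 5  [len(d₁.key) + 3]
10. n7.val = false  [terminal]
11. n8.key = "rq"  [terminal]
12. n9.key = "vy"  [terminal]
13. n6.depth = 4  [len(d₀.key) + 2]
14. n3.off = 12  [A.cnt + A.fin - 29]
15. n10.live = false  [terminal]
16. n2.off = 22  [A₀.cnt + A₀.fin]
17. n1.sig = -9  [-9]
18. n1.acc = true  [A.off > 21]
19. n1.tag = -1  [-1]
20. n0.sig = -4  [S₁.sig + 5]
21. n0.acc = false  [not S₁.acc]
22. n0.tag = 15  [S₁.tag * -2 + 13]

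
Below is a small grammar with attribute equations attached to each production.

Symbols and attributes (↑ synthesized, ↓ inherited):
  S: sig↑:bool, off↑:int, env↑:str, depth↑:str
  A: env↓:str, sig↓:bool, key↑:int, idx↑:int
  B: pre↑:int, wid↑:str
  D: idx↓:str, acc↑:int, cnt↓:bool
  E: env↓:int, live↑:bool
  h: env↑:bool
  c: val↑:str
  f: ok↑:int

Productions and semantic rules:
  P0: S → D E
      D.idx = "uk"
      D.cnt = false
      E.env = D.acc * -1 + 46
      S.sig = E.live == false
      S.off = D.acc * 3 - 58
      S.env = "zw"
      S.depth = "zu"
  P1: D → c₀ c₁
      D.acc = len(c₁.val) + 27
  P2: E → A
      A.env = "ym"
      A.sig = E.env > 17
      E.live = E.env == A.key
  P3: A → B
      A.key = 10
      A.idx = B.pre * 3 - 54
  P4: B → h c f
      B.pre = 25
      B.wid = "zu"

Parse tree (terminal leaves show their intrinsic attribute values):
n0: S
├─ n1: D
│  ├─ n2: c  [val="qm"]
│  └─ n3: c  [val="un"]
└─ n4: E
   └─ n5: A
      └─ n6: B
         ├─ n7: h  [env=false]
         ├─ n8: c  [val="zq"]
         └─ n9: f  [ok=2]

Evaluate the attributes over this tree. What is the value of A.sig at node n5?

1. n1.idx = "uk"  ["uk"]
2. n1.cnt = false  [false]
3. n2.val = "qm"  [terminal]
4. n3.val = "un"  [terminal]
5. n1.acc = 29  [len(c₁.val) + 27]
6. n4.env = 17  [D.acc * -1 + 46]
7. n5.env = "ym"  ["ym"]
8. n5.sig = false  [E.env > 17]
9. n7.env = false  [terminal]
10. n8.val = "zq"  [terminal]
11. n9.ok = 2  [terminal]
12. n6.pre = 25  [25]
13. n6.wid = "zu"  ["zu"]
14. n5.key = 10  [10]
15. n5.idx = 21  [B.pre * 3 - 54]
16. n4.live = false  [E.env == A.key]
17. n0.sig = true  [E.live == false]
18. n0.off = 29  [D.acc * 3 - 58]
19. n0.env = "zw"  ["zw"]
20. n0.depth = "zu"  ["zu"]

false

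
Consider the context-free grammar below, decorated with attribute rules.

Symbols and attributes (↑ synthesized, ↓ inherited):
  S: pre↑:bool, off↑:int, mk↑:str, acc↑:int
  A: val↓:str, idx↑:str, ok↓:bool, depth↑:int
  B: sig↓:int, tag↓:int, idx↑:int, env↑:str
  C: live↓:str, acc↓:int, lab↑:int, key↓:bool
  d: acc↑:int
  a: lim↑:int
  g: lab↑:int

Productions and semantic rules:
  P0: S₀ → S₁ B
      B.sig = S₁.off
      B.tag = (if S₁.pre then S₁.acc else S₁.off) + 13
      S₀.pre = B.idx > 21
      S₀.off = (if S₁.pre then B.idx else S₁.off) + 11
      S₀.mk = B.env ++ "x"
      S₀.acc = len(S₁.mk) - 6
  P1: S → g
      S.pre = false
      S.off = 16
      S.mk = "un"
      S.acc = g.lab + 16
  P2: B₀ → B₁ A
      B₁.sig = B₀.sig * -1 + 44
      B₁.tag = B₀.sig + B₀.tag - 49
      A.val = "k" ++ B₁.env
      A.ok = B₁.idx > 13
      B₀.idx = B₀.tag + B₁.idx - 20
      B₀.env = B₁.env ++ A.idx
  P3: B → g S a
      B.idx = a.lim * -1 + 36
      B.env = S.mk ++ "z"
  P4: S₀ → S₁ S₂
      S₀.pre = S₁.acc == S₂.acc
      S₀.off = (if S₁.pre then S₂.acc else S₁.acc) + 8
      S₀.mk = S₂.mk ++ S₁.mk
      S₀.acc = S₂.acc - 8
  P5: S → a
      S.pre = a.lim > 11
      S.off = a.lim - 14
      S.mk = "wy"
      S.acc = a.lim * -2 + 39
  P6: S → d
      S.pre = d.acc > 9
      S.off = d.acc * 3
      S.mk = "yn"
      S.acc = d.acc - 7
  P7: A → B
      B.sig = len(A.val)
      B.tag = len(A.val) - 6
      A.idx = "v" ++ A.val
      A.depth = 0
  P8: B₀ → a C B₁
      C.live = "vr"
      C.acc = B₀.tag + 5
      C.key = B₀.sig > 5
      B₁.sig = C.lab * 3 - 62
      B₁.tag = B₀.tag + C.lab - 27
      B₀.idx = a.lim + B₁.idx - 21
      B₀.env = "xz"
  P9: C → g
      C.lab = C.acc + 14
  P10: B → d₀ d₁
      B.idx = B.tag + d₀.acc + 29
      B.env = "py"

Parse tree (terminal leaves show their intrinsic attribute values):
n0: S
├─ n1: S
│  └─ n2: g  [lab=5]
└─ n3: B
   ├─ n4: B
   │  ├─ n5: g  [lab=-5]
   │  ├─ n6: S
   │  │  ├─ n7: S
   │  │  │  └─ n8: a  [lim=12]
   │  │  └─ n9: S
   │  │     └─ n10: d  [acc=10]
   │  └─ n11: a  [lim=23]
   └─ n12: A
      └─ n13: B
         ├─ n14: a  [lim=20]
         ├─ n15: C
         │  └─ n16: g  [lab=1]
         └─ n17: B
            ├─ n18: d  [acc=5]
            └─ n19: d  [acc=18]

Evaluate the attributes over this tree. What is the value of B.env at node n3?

"ynwyzvkynwyz"

1. n2.lab = 5  [terminal]
2. n1.pre = false  [false]
3. n1.off = 16  [16]
4. n1.mk = "un"  ["un"]
5. n1.acc = 21  [g.lab + 16]
6. n3.sig = 16  [S₁.off]
7. n3.tag = 29  [(if S₁.pre then S₁.acc else S₁.off) + 13]
8. n4.sig = 28  [B₀.sig * -1 + 44]
9. n4.tag = -4  [B₀.sig + B₀.tag - 49]
10. n5.lab = -5  [terminal]
11. n8.lim = 12  [terminal]
12. n7.pre = true  [a.lim > 11]
13. n7.off = -2  [a.lim - 14]
14. n7.mk = "wy"  ["wy"]
15. n7.acc = 15  [a.lim * -2 + 39]
16. n10.acc = 10  [terminal]
17. n9.pre = true  [d.acc > 9]
18. n9.off = 30  [d.acc * 3]
19. n9.mk = "yn"  ["yn"]
20. n9.acc = 3  [d.acc - 7]
21. n6.pre = false  [S₁.acc == S₂.acc]
22. n6.off = 11  [(if S₁.pre then S₂.acc else S₁.acc) + 8]
23. n6.mk = "ynwy"  [S₂.mk ++ S₁.mk]
24. n6.acc = -5  [S₂.acc - 8]
25. n11.lim = 23  [terminal]
26. n4.idx = 13  [a.lim * -1 + 36]
27. n4.env = "ynwyz"  [S.mk ++ "z"]
28. n12.val = "kynwyz"  ["k" ++ B₁.env]
29. n12.ok = false  [B₁.idx > 13]
30. n13.sig = 6  [len(A.val)]
31. n13.tag = 0  [len(A.val) - 6]
32. n14.lim = 20  [terminal]
33. n15.live = "vr"  ["vr"]
34. n15.acc = 5  [B₀.tag + 5]
35. n15.key = true  [B₀.sig > 5]
36. n16.lab = 1  [terminal]
37. n15.lab = 19  [C.acc + 14]
38. n17.sig = -5  [C.lab * 3 - 62]
39. n17.tag = -8  [B₀.tag + C.lab - 27]
40. n18.acc = 5  [terminal]
41. n19.acc = 18  [terminal]
42. n17.idx = 26  [B.tag + d₀.acc + 29]
43. n17.env = "py"  ["py"]
44. n13.idx = 25  [a.lim + B₁.idx - 21]
45. n13.env = "xz"  ["xz"]
46. n12.idx = "vkynwyz"  ["v" ++ A.val]
47. n12.depth = 0  [0]
48. n3.idx = 22  [B₀.tag + B₁.idx - 20]
49. n3.env = "ynwyzvkynwyz"  [B₁.env ++ A.idx]
50. n0.pre = true  [B.idx > 21]
51. n0.off = 27  [(if S₁.pre then B.idx else S₁.off) + 11]
52. n0.mk = "ynwyzvkynwyzx"  [B.env ++ "x"]
53. n0.acc = -4  [len(S₁.mk) - 6]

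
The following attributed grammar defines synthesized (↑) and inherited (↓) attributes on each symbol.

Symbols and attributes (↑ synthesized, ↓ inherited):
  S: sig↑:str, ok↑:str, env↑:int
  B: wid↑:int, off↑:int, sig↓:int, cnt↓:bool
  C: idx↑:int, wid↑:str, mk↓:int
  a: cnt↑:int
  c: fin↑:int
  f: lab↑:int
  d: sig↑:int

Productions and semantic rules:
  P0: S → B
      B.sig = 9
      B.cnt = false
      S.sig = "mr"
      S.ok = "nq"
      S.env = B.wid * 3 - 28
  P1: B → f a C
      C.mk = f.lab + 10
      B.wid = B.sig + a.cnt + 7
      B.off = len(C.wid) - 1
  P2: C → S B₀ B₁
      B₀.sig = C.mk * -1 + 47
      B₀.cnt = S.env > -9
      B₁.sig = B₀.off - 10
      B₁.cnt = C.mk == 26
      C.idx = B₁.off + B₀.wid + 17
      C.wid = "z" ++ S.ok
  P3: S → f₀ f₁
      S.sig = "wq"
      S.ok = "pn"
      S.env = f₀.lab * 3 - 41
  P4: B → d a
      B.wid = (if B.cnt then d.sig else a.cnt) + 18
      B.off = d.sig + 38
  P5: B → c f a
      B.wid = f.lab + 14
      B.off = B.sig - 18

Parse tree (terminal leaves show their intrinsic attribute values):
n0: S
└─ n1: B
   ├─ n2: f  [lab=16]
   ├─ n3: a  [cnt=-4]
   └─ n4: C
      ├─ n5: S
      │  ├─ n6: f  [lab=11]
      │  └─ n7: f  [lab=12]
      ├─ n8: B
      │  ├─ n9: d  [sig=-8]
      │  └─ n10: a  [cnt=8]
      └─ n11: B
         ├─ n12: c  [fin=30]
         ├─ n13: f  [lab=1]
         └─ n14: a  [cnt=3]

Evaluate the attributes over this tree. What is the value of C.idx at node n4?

1. n1.sig = 9  [9]
2. n1.cnt = false  [false]
3. n2.lab = 16  [terminal]
4. n3.cnt = -4  [terminal]
5. n4.mk = 26  [f.lab + 10]
6. n6.lab = 11  [terminal]
7. n7.lab = 12  [terminal]
8. n5.sig = "wq"  ["wq"]
9. n5.ok = "pn"  ["pn"]
10. n5.env = -8  [f₀.lab * 3 - 41]
11. n8.sig = 21  [C.mk * -1 + 47]
12. n8.cnt = true  [S.env > -9]
13. n9.sig = -8  [terminal]
14. n10.cnt = 8  [terminal]
15. n8.wid = 10  [(if B.cnt then d.sig else a.cnt) + 18]
16. n8.off = 30  [d.sig + 38]
17. n11.sig = 20  [B₀.off - 10]
18. n11.cnt = true  [C.mk == 26]
19. n12.fin = 30  [terminal]
20. n13.lab = 1  [terminal]
21. n14.cnt = 3  [terminal]
22. n11.wid = 15  [f.lab + 14]
23. n11.off = 2  [B.sig - 18]
24. n4.idx = 29  [B₁.off + B₀.wid + 17]
25. n4.wid = "zpn"  ["z" ++ S.ok]
26. n1.wid = 12  [B.sig + a.cnt + 7]
27. n1.off = 2  [len(C.wid) - 1]
28. n0.sig = "mr"  ["mr"]
29. n0.ok = "nq"  ["nq"]
30. n0.env = 8  [B.wid * 3 - 28]

29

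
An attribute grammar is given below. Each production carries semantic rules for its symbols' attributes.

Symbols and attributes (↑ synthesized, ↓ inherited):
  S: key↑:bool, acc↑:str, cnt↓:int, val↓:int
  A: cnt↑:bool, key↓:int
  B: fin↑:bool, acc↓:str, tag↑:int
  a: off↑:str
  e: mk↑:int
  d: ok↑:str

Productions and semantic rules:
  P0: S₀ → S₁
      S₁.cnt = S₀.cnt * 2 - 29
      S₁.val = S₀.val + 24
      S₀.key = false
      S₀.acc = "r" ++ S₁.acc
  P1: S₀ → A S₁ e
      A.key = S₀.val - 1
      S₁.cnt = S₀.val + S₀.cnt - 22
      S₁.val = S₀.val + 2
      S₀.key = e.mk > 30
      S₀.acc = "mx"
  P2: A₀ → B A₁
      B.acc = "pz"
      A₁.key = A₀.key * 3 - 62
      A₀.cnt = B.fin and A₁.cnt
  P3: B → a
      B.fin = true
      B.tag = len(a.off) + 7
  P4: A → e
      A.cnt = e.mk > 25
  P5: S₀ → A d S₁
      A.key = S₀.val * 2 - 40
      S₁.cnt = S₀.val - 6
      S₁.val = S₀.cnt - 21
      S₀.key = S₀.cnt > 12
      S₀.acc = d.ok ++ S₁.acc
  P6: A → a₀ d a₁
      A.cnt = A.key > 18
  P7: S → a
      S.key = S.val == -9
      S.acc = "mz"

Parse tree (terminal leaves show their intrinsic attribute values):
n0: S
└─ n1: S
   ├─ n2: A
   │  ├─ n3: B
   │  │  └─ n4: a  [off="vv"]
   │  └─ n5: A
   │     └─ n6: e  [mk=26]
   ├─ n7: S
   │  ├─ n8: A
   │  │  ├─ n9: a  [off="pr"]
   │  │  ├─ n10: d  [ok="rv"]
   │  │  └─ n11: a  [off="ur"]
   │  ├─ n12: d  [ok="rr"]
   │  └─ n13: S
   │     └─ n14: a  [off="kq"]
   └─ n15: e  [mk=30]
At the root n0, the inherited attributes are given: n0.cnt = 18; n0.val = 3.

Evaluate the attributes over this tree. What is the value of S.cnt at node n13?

1. n0.cnt = 18  [given at root]
2. n0.val = 3  [given at root]
3. n1.cnt = 7  [S₀.cnt * 2 - 29]
4. n1.val = 27  [S₀.val + 24]
5. n2.key = 26  [S₀.val - 1]
6. n3.acc = "pz"  ["pz"]
7. n4.off = "vv"  [terminal]
8. n3.fin = true  [true]
9. n3.tag = 9  [len(a.off) + 7]
10. n5.key = 16  [A₀.key * 3 - 62]
11. n6.mk = 26  [terminal]
12. n5.cnt = true  [e.mk > 25]
13. n2.cnt = true  [B.fin and A₁.cnt]
14. n7.cnt = 12  [S₀.val + S₀.cnt - 22]
15. n7.val = 29  [S₀.val + 2]
16. n8.key = 18  [S₀.val * 2 - 40]
17. n9.off = "pr"  [terminal]
18. n10.ok = "rv"  [terminal]
19. n11.off = "ur"  [terminal]
20. n8.cnt = false  [A.key > 18]
21. n12.ok = "rr"  [terminal]
22. n13.cnt = 23  [S₀.val - 6]
23. n13.val = -9  [S₀.cnt - 21]
24. n14.off = "kq"  [terminal]
25. n13.key = true  [S.val == -9]
26. n13.acc = "mz"  ["mz"]
27. n7.key = false  [S₀.cnt > 12]
28. n7.acc = "rrmz"  [d.ok ++ S₁.acc]
29. n15.mk = 30  [terminal]
30. n1.key = false  [e.mk > 30]
31. n1.acc = "mx"  ["mx"]
32. n0.key = false  [false]
33. n0.acc = "rmx"  ["r" ++ S₁.acc]

23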